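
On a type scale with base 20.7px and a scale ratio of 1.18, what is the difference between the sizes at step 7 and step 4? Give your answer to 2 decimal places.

Step 4: 20.7 × 1.18⁴ = 40.1327px
Step 7: 20.7 × 1.18⁷ = 65.9393px
Difference: 65.9393 − 40.1327 = 25.8066px

25.81px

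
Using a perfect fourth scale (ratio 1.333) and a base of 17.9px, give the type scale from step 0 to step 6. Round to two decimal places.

Step 0: 17.9px
Step 1: 17.9 × 1.333 = 23.86
Step 2: 17.9 × 1.333² = 31.81
Step 3: 17.9 × 1.333³ = 42.40
Step 4: 17.9 × 1.333⁴ = 56.52
Step 5: 17.9 × 1.333⁵ = 75.34
Step 6: 17.9 × 1.333⁶ = 100.42

17.90px, 23.86px, 31.81px, 42.40px, 56.52px, 75.34px, 100.42px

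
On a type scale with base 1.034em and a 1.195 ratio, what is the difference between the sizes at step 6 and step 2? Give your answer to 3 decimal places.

1.535em

Step 2: 1.034 × 1.195² = 1.47658em
Step 6: 1.034 × 1.195⁶ = 3.01112em
Difference: 3.01112 − 1.47658 = 1.53454em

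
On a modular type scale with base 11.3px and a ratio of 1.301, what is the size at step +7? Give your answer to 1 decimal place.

71.3px

11.3 × 1.301⁷ = 11.3 × 6.30872 ≈ 71.29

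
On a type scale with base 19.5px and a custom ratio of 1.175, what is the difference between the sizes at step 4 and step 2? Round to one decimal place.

10.2px

Step 2: 19.5 × 1.175² = 26.922px
Step 4: 19.5 × 1.175⁴ = 37.169px
Difference: 37.169 − 26.922 = 10.247px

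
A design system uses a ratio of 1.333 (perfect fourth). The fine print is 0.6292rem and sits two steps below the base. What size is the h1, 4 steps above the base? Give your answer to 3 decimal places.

3.530rem

0.6292 × 1.333⁶ = 0.6292 × 5.61023 ≈ 3.530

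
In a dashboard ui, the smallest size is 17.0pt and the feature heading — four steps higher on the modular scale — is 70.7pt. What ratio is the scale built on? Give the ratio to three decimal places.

r⁴ = 70.7 / 17.0, so r = (70.7/17.0)^(1/4).
r = 4.1588^(1/4) ≈ 1.4280

1.428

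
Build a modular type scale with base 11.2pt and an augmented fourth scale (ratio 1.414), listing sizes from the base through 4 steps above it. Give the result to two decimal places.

11.20pt, 15.84pt, 22.39pt, 31.66pt, 44.77pt

Step 0: 11.2pt
Step 1: 11.2 × 1.414 = 15.84
Step 2: 11.2 × 1.414² = 22.39
Step 3: 11.2 × 1.414³ = 31.66
Step 4: 11.2 × 1.414⁴ = 44.77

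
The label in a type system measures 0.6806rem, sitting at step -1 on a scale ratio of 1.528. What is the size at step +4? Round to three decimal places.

5.669rem

0.6806 × 1.528⁵ = 0.6806 × 8.32946 ≈ 5.669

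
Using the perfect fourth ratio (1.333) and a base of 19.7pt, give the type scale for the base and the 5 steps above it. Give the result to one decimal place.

19.7pt, 26.3pt, 35.0pt, 46.7pt, 62.2pt, 82.9pt

Step 0: 19.7pt
Step 1: 19.7 × 1.333 = 26.3
Step 2: 19.7 × 1.333² = 35.0
Step 3: 19.7 × 1.333³ = 46.7
Step 4: 19.7 × 1.333⁴ = 62.2
Step 5: 19.7 × 1.333⁵ = 82.9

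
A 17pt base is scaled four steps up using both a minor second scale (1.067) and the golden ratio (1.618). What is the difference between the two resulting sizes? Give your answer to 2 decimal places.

94.48pt

Minor second: 17.0 × 1.067⁴ = 22.0347pt
Golden ratio: 17.0 × 1.618⁴ = 116.5099pt
Difference: 116.5099 − 22.0347 = 94.4752pt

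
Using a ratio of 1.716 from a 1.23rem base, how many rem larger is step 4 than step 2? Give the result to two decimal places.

7.04rem

Step 2: 1.23 × 1.716² = 3.6219rem
Step 4: 1.23 × 1.716⁴ = 10.6653rem
Difference: 10.6653 − 3.6219 = 7.0434rem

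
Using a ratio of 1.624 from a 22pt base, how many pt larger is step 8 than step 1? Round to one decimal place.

Step 1: 22.0 × 1.624 = 35.728pt
Step 8: 22.0 × 1.624⁸ = 1064.415pt
Difference: 1064.415 − 35.728 = 1028.687pt

1028.7pt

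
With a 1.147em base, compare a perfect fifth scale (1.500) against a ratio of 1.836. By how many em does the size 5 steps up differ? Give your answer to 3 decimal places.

15.219em

Perfect fifth: 1.147 × 1.500⁵ = 8.71003em
At 1.836: 1.147 × 1.836⁵ = 23.92912em
Difference: 23.92912 − 8.71003 = 15.21909em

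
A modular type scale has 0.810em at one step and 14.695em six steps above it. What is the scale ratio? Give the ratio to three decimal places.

The ratio satisfies 0.810 × r⁶ = 14.695, so r = (14.695 / 0.810)^(1/6).
r = 18.1420^(1/6) ≈ 1.6210

1.621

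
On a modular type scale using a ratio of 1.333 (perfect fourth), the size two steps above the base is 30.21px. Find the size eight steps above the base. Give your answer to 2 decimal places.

169.49px

The gap is 8 − (2) = 6 steps, so the factor is 1.333^6.
30.21 × 1.333⁶ = 30.21 × 5.61023 ≈ 169.485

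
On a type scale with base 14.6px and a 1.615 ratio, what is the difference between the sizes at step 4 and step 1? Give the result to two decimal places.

Step 1: 14.6 × 1.615 = 23.5790px
Step 4: 14.6 × 1.615⁴ = 99.3214px
Difference: 99.3214 − 23.5790 = 75.7424px

75.74px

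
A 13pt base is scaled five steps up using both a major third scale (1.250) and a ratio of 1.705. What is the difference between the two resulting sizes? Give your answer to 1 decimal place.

Major third: 13.0 × 1.250⁵ = 39.673pt
At 1.705: 13.0 × 1.705⁵ = 187.312pt
Difference: 187.312 − 39.673 = 147.639pt

147.6pt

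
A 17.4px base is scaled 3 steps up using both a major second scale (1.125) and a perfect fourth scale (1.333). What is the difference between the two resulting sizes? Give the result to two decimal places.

Major second: 17.4 × 1.125³ = 24.7746px
Perfect fourth: 17.4 × 1.333³ = 41.2135px
Difference: 41.2135 − 24.7746 = 16.4389px

16.44px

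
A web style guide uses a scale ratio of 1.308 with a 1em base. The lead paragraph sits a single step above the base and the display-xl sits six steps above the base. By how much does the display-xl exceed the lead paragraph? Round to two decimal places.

3.70em

Step 1: 1.0 × 1.308 = 1.3080em
Step 6: 1.0 × 1.308⁶ = 5.0078em
Difference: 5.0078 − 1.3080 = 3.6998em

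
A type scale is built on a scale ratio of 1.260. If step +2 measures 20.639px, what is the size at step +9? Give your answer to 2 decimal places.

104.06px

20.639 × 1.260⁷ = 20.639 × 5.04190 ≈ 104.060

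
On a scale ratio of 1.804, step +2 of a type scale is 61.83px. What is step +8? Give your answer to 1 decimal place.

61.83 × 1.804⁶ = 61.83 × 34.46825 ≈ 2131.172

2131.2px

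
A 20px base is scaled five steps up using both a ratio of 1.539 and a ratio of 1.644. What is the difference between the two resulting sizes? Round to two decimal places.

At 1.539: 20.0 × 1.539⁵ = 172.6725px
At 1.644: 20.0 × 1.644⁵ = 240.1812px
Difference: 240.1812 − 172.6725 = 67.5087px

67.51px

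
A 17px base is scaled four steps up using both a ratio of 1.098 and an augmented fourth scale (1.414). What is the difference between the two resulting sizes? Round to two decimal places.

43.25px

At 1.098: 17.0 × 1.098⁴ = 24.7092px
Augmented fourth: 17.0 × 1.414⁴ = 67.9589px
Difference: 67.9589 − 24.7092 = 43.2497px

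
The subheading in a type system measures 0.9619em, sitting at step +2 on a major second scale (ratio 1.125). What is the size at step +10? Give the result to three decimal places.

2.468em

Moving from step +2 to step +10 is 8 steps up, so multiply by r⁸.
0.9619 × 1.125⁸ = 0.9619 × 2.56578 ≈ 2.468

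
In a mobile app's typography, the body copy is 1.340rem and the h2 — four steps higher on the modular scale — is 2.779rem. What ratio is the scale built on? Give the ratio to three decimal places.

1.200

The ratio satisfies 1.340 × r⁴ = 2.779, so r = (2.779 / 1.340)^(1/4).
r = 2.0739^(1/4) ≈ 1.2000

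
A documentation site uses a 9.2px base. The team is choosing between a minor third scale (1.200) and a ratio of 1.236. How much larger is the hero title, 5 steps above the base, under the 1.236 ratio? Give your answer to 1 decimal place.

Minor third: 9.2 × 1.200⁵ = 22.893px
At 1.236: 9.2 × 1.236⁵ = 26.539px
Difference: 26.539 − 22.893 = 3.646px

3.6px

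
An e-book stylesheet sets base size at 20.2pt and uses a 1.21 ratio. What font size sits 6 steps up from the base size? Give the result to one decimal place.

Each step on a modular scale multiplies by the ratio, so the size n steps from the base is base × ratioⁿ.
20.2 × 1.21⁶ = 20.2 × 3.13843 ≈ 63.40

63.4pt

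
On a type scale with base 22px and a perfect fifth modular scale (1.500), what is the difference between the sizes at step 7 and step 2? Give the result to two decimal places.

326.39px

Step 2: 22.0 × 1.500² = 49.5000px
Step 7: 22.0 × 1.500⁷ = 375.8906px
Difference: 375.8906 − 49.5000 = 326.3906px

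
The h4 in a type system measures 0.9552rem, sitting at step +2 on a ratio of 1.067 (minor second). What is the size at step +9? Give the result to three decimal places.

1.504rem

Moving from step +2 to step +9 is 7 steps up, so multiply by r⁷.
0.9552 × 1.067⁷ = 0.9552 × 1.57453 ≈ 1.504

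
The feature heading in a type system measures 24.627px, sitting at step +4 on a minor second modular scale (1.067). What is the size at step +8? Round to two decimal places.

31.92px

Moving from step +4 to step +8 is 4 steps up, so multiply by r⁴.
24.627 × 1.067⁴ = 24.627 × 1.29616 ≈ 31.920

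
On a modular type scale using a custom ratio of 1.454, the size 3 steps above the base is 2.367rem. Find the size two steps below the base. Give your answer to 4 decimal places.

0.3642rem

2.367 ÷ 1.454⁵ = 2.367 ÷ 6.49863 ≈ 0.3642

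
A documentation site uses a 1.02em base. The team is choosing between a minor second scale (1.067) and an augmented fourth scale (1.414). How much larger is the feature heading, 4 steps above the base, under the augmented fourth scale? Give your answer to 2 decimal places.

2.76em

Minor second: 1.02 × 1.067⁴ = 1.3221em
Augmented fourth: 1.02 × 1.414⁴ = 4.0775em
Difference: 4.0775 − 1.3221 = 2.7554em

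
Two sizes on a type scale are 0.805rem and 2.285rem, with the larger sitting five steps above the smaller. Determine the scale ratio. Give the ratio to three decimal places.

r⁵ = 2.285 / 0.805, so r = (2.285/0.805)^(1/5).
r = 2.8385^(1/5) ≈ 1.2320

1.232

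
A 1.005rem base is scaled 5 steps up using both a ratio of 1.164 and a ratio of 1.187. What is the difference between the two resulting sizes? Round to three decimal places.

At 1.164: 1.005 × 1.164⁵ = 2.14749rem
At 1.187: 1.005 × 1.187⁵ = 2.36821rem
Difference: 2.36821 − 2.14749 = 0.22072rem

0.221rem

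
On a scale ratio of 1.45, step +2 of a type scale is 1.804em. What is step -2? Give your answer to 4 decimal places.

The gap is -2 − (2) = -4 steps, so the factor is 1.45^-4.
1.804 ÷ 1.45⁴ = 1.804 ÷ 4.42051 ≈ 0.4081

0.4081em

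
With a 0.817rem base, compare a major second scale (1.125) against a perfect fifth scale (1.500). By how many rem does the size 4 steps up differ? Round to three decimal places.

2.827rem

Major second: 0.817 × 1.125⁴ = 1.30868rem
Perfect fifth: 0.817 × 1.500⁴ = 4.13606rem
Difference: 4.13606 − 1.30868 = 2.82738rem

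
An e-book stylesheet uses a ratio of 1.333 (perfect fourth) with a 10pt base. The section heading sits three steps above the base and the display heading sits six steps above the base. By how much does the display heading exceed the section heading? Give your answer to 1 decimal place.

Step 3: 10.0 × 1.333³ = 23.686pt
Step 6: 10.0 × 1.333⁶ = 56.102pt
Difference: 56.102 − 23.686 = 32.416pt

32.4pt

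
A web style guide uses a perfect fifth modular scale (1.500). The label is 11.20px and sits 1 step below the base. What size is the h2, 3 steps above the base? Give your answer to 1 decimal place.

11.20 × 1.500⁴ = 11.20 × 5.06250 ≈ 56.700

56.7px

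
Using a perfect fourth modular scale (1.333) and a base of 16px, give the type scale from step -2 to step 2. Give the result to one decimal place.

Step -2: 16.0 ÷ 1.333² = 9.0
Step -1: 16.0 ÷ 1.333 = 12.0
Step 0: 16px
Step 1: 16.0 × 1.333 = 21.3
Step 2: 16.0 × 1.333² = 28.4

9.0px, 12.0px, 16.0px, 21.3px, 28.4px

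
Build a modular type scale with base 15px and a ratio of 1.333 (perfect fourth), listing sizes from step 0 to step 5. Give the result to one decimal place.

Step 0: 15px
Step 1: 15.0 × 1.333 = 20.0
Step 2: 15.0 × 1.333² = 26.7
Step 3: 15.0 × 1.333³ = 35.5
Step 4: 15.0 × 1.333⁴ = 47.4
Step 5: 15.0 × 1.333⁵ = 63.1

15.0px, 20.0px, 26.7px, 35.5px, 47.4px, 63.1px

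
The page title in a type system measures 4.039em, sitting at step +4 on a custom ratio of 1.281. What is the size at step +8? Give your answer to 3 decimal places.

The gap is 8 − (4) = 4 steps, so the factor is 1.281^4.
4.039 × 1.281⁴ = 4.039 × 2.69275 ≈ 10.876

10.876em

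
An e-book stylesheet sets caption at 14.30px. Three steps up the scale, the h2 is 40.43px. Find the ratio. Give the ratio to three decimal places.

1.414

r³ = 40.43 / 14.30, so r = (40.43/14.30)^(1/3).
r = 2.8273^(1/3) ≈ 1.4140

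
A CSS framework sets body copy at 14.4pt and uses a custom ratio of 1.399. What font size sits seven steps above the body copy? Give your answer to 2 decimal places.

A modular type scale is a geometric sequence: sizeₙ = base × rⁿ.
14.4 × 1.399⁷ = 14.4 × 10.48876 ≈ 151.04

151.04pt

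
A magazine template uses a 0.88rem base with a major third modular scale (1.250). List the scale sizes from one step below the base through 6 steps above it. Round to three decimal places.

Step -1: 0.88 ÷ 1.250 = 0.704
Step 0: 0.88rem
Step 1: 0.88 × 1.250 = 1.100
Step 2: 0.88 × 1.250² = 1.375
Step 3: 0.88 × 1.250³ = 1.719
Step 4: 0.88 × 1.250⁴ = 2.148
Step 5: 0.88 × 1.250⁵ = 2.686
Step 6: 0.88 × 1.250⁶ = 3.357

0.704rem, 0.880rem, 1.100rem, 1.375rem, 1.719rem, 2.148rem, 2.686rem, 3.357rem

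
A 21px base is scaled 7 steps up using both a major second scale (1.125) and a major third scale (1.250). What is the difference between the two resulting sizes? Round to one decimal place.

52.2px

Major second: 21.0 × 1.125⁷ = 47.895px
Major third: 21.0 × 1.250⁷ = 100.136px
Difference: 100.136 − 47.895 = 52.241px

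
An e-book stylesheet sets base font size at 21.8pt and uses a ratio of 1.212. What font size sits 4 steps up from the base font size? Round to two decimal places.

47.04pt

21.8 × 1.212⁴ = 21.8 × 2.15780 ≈ 47.04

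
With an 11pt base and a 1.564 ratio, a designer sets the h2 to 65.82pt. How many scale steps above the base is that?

1.564ⁿ = 65.82 / 11 = 5.9836
n = ln(5.9836) / ln(1.564) = 1.7890 / 0.4472 ≈ 4.00

4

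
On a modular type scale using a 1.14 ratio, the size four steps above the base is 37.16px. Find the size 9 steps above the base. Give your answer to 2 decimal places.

37.16 × 1.14⁵ = 37.16 × 1.92541 ≈ 71.548

71.55px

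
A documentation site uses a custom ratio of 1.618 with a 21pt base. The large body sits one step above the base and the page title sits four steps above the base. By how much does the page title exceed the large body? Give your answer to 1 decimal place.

109.9pt

Step 1: 21.0 × 1.618 = 33.978pt
Step 4: 21.0 × 1.618⁴ = 143.924pt
Difference: 143.924 − 33.978 = 109.946pt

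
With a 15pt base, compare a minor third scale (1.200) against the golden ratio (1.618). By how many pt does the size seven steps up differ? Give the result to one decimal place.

Minor third: 15.0 × 1.200⁷ = 53.748pt
Golden ratio: 15.0 × 1.618⁷ = 435.453pt
Difference: 435.453 − 53.748 = 381.705pt

381.7pt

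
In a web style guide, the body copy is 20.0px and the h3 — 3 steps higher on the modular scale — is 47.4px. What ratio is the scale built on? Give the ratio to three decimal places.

1.333

r³ = 47.4 / 20.0, so r = (47.4/20.0)^(1/3).
r = 2.3700^(1/3) ≈ 1.3333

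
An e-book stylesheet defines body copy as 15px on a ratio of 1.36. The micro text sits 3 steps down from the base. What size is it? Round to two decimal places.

Every step multiplies by the scale ratio.
15.0 ÷ 1.36³ = 15.0 ÷ 2.51546 ≈ 5.96

5.96px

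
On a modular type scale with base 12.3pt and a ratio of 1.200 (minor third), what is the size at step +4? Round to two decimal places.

25.51pt

A modular type scale is a geometric sequence: sizeₙ = base × rⁿ.
12.3 × 1.200⁴ = 12.3 × 2.07360 ≈ 25.51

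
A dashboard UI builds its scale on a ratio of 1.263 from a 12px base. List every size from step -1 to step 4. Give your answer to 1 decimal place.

Step -1: 12.0 ÷ 1.263 = 9.5
Step 0: 12px
Step 1: 12.0 × 1.263 = 15.2
Step 2: 12.0 × 1.263² = 19.1
Step 3: 12.0 × 1.263³ = 24.2
Step 4: 12.0 × 1.263⁴ = 30.5

9.5px, 12.0px, 15.2px, 19.1px, 24.2px, 30.5px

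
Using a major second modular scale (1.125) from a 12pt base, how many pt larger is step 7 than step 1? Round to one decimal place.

Step 1: 12.0 × 1.125 = 13.500pt
Step 7: 12.0 × 1.125⁷ = 27.368pt
Difference: 27.368 − 13.500 = 13.868pt

13.9pt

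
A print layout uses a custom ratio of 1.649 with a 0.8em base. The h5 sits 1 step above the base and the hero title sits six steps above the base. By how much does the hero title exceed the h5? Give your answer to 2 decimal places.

Step 1: 0.8 × 1.649 = 1.3192em
Step 6: 0.8 × 1.649⁶ = 16.0847em
Difference: 16.0847 − 1.3192 = 14.7655em

14.77em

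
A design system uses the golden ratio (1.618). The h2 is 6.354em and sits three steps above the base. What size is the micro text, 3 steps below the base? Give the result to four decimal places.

0.3541em

Moving from step +3 to step -3 is 6 steps down, so divide by r⁶.
6.354 ÷ 1.618⁶ = 6.354 ÷ 17.94201 ≈ 0.3541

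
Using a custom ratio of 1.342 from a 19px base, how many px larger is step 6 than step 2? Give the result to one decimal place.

Step 2: 19.0 × 1.342² = 34.218px
Step 6: 19.0 × 1.342⁶ = 110.986px
Difference: 110.986 − 34.218 = 76.768px

76.8px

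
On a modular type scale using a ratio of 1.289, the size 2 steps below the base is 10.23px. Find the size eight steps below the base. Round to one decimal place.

2.2px

10.23 ÷ 1.289⁶ = 10.23 ÷ 4.58688 ≈ 2.230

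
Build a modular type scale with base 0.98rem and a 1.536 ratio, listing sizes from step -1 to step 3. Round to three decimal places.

0.638rem, 0.980rem, 1.505rem, 2.312rem, 3.551rem

Step -1: 0.98 ÷ 1.536 = 0.638
Step 0: 0.98rem
Step 1: 0.98 × 1.536 = 1.505
Step 2: 0.98 × 1.536² = 2.312
Step 3: 0.98 × 1.536³ = 3.551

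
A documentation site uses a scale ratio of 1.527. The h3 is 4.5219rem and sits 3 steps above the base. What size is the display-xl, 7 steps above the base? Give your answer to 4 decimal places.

24.5854rem

4.5219 × 1.527⁴ = 4.5219 × 5.43696 ≈ 24.5854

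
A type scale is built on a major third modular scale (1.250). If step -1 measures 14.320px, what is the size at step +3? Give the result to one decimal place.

35.0px

The gap is 3 − (-1) = 4 steps, so the factor is 1.250^4.
14.320 × 1.250⁴ = 14.320 × 2.44141 ≈ 34.961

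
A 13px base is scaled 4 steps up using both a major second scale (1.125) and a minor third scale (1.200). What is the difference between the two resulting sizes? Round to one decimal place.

6.1px

Major second: 13.0 × 1.125⁴ = 20.823px
Minor third: 13.0 × 1.200⁴ = 26.957px
Difference: 26.957 − 20.823 = 6.134px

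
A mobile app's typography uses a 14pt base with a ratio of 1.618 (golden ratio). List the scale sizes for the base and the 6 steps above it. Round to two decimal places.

14.00pt, 22.65pt, 36.65pt, 59.30pt, 95.95pt, 155.25pt, 251.19pt

Step 0: 14pt
Step 1: 14.0 × 1.618 = 22.65
Step 2: 14.0 × 1.618² = 36.65
Step 3: 14.0 × 1.618³ = 59.30
Step 4: 14.0 × 1.618⁴ = 95.95
Step 5: 14.0 × 1.618⁵ = 155.25
Step 6: 14.0 × 1.618⁶ = 251.19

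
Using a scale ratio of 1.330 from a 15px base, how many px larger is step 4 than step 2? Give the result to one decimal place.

20.4px

Step 2: 15.0 × 1.330² = 26.534px
Step 4: 15.0 × 1.330⁴ = 46.935px
Difference: 46.935 − 26.534 = 20.401px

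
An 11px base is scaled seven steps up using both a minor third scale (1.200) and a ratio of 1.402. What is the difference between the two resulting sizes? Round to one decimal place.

Minor third: 11.0 × 1.200⁷ = 39.415px
At 1.402: 11.0 × 1.402⁷ = 117.119px
Difference: 117.119 − 39.415 = 77.704px

77.7px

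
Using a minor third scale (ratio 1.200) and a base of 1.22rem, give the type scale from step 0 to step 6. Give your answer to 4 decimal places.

1.2200rem, 1.4640rem, 1.7568rem, 2.1082rem, 2.5298rem, 3.0358rem, 3.6429rem

Step 0: 1.22rem
Step 1: 1.22 × 1.200 = 1.4640
Step 2: 1.22 × 1.200² = 1.7568
Step 3: 1.22 × 1.200³ = 2.1082
Step 4: 1.22 × 1.200⁴ = 2.5298
Step 5: 1.22 × 1.200⁵ = 3.0358
Step 6: 1.22 × 1.200⁶ = 3.6429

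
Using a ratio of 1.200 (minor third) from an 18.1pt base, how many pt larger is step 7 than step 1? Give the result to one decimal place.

Step 1: 18.1 × 1.200 = 21.720pt
Step 7: 18.1 × 1.200⁷ = 64.856pt
Difference: 64.856 − 21.720 = 43.136pt

43.1pt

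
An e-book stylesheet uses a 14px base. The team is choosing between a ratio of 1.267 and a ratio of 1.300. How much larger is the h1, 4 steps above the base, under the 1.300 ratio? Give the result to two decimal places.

At 1.267: 14.0 × 1.267⁴ = 36.0773px
At 1.300: 14.0 × 1.300⁴ = 39.9854px
Difference: 39.9854 − 36.0773 = 3.9081px

3.91px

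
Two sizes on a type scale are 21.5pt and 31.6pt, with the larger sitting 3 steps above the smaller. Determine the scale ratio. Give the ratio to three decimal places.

1.137

The ratio satisfies 21.5 × r³ = 31.6, so r = (31.6 / 21.5)^(1/3).
r = 1.4698^(1/3) ≈ 1.1370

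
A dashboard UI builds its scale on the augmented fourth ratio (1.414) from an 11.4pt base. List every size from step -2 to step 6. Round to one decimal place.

5.7pt, 8.1pt, 11.4pt, 16.1pt, 22.8pt, 32.2pt, 45.6pt, 64.4pt, 91.1pt

Step -2: 11.4 ÷ 1.414² = 5.7
Step -1: 11.4 ÷ 1.414 = 8.1
Step 0: 11.4pt
Step 1: 11.4 × 1.414 = 16.1
Step 2: 11.4 × 1.414² = 22.8
Step 3: 11.4 × 1.414³ = 32.2
Step 4: 11.4 × 1.414⁴ = 45.6
Step 5: 11.4 × 1.414⁵ = 64.4
Step 6: 11.4 × 1.414⁶ = 91.1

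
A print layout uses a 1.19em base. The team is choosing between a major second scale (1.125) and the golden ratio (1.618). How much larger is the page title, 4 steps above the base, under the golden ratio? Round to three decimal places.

Major second: 1.19 × 1.125⁴ = 1.90615em
Golden ratio: 1.19 × 1.618⁴ = 8.15570em
Difference: 8.15570 − 1.90615 = 6.24955em

6.250em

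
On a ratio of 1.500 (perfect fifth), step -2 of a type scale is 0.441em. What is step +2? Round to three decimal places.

The gap is 2 − (-2) = 4 steps, so the factor is 1.500^4.
0.441 × 1.500⁴ = 0.441 × 5.06250 ≈ 2.233

2.233em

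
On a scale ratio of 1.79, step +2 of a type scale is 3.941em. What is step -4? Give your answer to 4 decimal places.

The gap is -4 − (2) = -6 steps, so the factor is 1.79^-6.
3.941 ÷ 1.79⁶ = 3.941 ÷ 32.89411 ≈ 0.1198

0.1198em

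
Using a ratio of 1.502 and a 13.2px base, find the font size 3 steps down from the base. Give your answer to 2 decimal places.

3.90px

13.2 ÷ 1.502³ = 13.2 ÷ 3.38852 ≈ 3.90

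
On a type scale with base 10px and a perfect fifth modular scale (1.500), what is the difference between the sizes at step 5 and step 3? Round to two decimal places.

Step 3: 10.0 × 1.500³ = 33.7500px
Step 5: 10.0 × 1.500⁵ = 75.9375px
Difference: 75.9375 − 33.7500 = 42.1875px

42.19px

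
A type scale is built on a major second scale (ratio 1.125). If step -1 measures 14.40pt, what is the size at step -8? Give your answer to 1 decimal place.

6.3pt

14.40 ÷ 1.125⁷ = 14.40 ÷ 2.28070 ≈ 6.314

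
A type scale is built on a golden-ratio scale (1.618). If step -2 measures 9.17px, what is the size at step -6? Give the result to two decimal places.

1.34px

Moving from step -2 to step -6 is 4 steps down, so divide by r⁴.
9.17 ÷ 1.618⁴ = 9.17 ÷ 6.85353 ≈ 1.338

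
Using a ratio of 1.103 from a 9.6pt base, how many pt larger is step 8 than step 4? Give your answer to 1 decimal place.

6.8pt

Step 4: 9.6 × 1.103⁴ = 14.209pt
Step 8: 9.6 × 1.103⁸ = 21.032pt
Difference: 21.032 − 14.209 = 6.823pt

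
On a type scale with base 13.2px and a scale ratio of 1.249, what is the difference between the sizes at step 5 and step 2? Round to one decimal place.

Step 2: 13.2 × 1.249² = 20.592px
Step 5: 13.2 × 1.249⁵ = 40.122px
Difference: 40.122 − 20.592 = 19.530px

19.5px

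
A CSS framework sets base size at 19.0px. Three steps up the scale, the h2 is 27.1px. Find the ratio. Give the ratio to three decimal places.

The ratio satisfies 19.0 × r³ = 27.1, so r = (27.1 / 19.0)^(1/3).
r = 1.4263^(1/3) ≈ 1.1257

1.126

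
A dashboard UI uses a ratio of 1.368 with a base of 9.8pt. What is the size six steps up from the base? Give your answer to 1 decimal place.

64.2pt

9.8 × 1.368⁶ = 9.8 × 6.55415 ≈ 64.23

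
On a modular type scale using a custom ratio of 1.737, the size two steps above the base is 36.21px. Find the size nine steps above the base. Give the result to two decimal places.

1727.54px

36.21 × 1.737⁷ = 36.21 × 47.70883 ≈ 1727.537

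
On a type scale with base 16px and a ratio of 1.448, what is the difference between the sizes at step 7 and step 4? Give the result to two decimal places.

143.21px

Step 4: 16.0 × 1.448⁴ = 70.3387px
Step 7: 16.0 × 1.448⁷ = 213.5502px
Difference: 213.5502 − 70.3387 = 143.2115px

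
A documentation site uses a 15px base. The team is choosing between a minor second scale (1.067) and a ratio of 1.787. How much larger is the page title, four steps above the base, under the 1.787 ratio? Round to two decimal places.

133.52px

Minor second: 15.0 × 1.067⁴ = 19.4424px
At 1.787: 15.0 × 1.787⁴ = 152.9641px
Difference: 152.9641 − 19.4424 = 133.5217px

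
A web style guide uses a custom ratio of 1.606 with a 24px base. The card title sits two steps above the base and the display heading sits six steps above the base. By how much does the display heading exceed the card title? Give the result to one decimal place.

Step 2: 24.0 × 1.606² = 61.902px
Step 6: 24.0 × 1.606⁶ = 411.798px
Difference: 411.798 − 61.902 = 349.896px

349.9px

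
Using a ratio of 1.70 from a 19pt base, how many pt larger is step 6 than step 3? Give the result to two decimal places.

Step 3: 19.0 × 1.70³ = 93.3470pt
Step 6: 19.0 × 1.70⁶ = 458.6138pt
Difference: 458.6138 − 93.3470 = 365.2668pt

365.27pt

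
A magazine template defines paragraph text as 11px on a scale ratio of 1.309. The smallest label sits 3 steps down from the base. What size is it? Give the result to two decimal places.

11.0 ÷ 1.309³ = 11.0 ÷ 2.24295 ≈ 4.90

4.90px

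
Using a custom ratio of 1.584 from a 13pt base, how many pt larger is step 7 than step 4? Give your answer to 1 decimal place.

243.4pt

Step 4: 13.0 × 1.584⁴ = 81.840pt
Step 7: 13.0 × 1.584⁷ = 325.259pt
Difference: 325.259 − 81.840 = 243.419pt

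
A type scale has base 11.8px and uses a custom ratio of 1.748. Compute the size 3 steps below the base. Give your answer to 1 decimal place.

11.8 ÷ 1.748³ = 11.8 ÷ 5.34102 ≈ 2.21

2.2px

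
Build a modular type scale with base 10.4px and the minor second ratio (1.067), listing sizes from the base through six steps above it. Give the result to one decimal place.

Step 0: 10.4px
Step 1: 10.4 × 1.067 = 11.1
Step 2: 10.4 × 1.067² = 11.8
Step 3: 10.4 × 1.067³ = 12.6
Step 4: 10.4 × 1.067⁴ = 13.5
Step 5: 10.4 × 1.067⁵ = 14.4
Step 6: 10.4 × 1.067⁶ = 15.3

10.4px, 11.1px, 11.8px, 12.6px, 13.5px, 14.4px, 15.3px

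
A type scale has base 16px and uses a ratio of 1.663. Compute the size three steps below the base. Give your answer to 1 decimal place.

3.5px

Each step on a modular scale multiplies by the ratio, so the size n steps from the base is base × ratioⁿ.
16.0 ÷ 1.663³ = 16.0 ÷ 4.59914 ≈ 3.48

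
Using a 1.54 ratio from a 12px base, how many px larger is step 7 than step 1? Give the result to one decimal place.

228.0px

Step 1: 12.0 × 1.54 = 18.480px
Step 7: 12.0 × 1.54⁷ = 246.505px
Difference: 246.505 − 18.480 = 228.025px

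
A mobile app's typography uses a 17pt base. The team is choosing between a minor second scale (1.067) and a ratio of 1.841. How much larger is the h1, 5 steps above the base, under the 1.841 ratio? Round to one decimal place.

336.0pt

Minor second: 17.0 × 1.067⁵ = 23.511pt
At 1.841: 17.0 × 1.841⁵ = 359.516pt
Difference: 359.516 − 23.511 = 336.005pt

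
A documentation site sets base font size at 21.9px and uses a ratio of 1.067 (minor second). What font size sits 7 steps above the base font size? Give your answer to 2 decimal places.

21.9 × 1.067⁷ = 21.9 × 1.57453 ≈ 34.48

34.48px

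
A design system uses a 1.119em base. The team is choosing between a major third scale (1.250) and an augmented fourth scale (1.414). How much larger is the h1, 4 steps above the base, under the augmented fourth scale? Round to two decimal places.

Major third: 1.119 × 1.250⁴ = 2.7319em
Augmented fourth: 1.119 × 1.414⁴ = 4.4733em
Difference: 4.4733 − 2.7319 = 1.7414em

1.74em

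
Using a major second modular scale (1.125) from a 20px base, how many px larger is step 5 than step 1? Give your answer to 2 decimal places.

Step 1: 20.0 × 1.125 = 22.5000px
Step 5: 20.0 × 1.125⁵ = 36.0406px
Difference: 36.0406 − 22.5000 = 13.5406px

13.54px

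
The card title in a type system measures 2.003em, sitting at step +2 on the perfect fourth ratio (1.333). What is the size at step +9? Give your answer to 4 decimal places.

2.003 × 1.333⁷ = 2.003 × 7.47844 ≈ 14.9793

14.9793em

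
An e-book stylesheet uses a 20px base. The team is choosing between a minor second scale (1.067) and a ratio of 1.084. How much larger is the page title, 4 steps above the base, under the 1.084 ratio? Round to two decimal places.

Minor second: 20.0 × 1.067⁴ = 25.9231px
At 1.084: 20.0 × 1.084⁴ = 27.6151px
Difference: 27.6151 − 25.9231 = 1.6920px

1.69px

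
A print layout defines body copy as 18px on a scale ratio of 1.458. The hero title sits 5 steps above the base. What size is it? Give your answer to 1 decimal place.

A modular type scale is a geometric sequence: sizeₙ = base × rⁿ.
18.0 × 1.458⁵ = 18.0 × 6.58852 ≈ 118.59

118.6px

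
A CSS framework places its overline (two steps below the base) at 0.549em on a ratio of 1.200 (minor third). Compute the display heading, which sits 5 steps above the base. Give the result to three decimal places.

1.967em

0.549 × 1.200⁷ = 0.549 × 3.58318 ≈ 1.967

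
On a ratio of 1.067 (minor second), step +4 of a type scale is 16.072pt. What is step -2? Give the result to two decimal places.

10.89pt

Moving from step +4 to step -2 is 6 steps down, so divide by r⁶.
16.072 ÷ 1.067⁶ = 16.072 ÷ 1.47566 ≈ 10.891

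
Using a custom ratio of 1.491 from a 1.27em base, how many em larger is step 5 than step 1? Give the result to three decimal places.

Step 1: 1.27 × 1.491 = 1.89357em
Step 5: 1.27 × 1.491⁵ = 9.35819em
Difference: 9.35819 − 1.89357 = 7.46462em

7.465em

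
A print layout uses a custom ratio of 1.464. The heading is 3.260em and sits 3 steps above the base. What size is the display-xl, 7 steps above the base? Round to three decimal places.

14.976em

The gap is 7 − (3) = 4 steps, so the factor is 1.464^4.
3.260 × 1.464⁴ = 3.260 × 4.59372 ≈ 14.976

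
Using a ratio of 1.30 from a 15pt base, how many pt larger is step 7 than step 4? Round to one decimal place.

Step 4: 15.0 × 1.30⁴ = 42.842pt
Step 7: 15.0 × 1.30⁷ = 94.123pt
Difference: 94.123 − 42.842 = 51.281pt

51.3pt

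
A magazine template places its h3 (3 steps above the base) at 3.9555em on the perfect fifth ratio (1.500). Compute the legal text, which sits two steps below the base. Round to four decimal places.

3.9555 ÷ 1.500⁵ = 3.9555 ÷ 7.59375 ≈ 0.5209

0.5209em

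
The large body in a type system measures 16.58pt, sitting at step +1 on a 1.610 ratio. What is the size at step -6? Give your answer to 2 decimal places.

0.59pt

Moving from step +1 to step -6 is 7 steps down, so divide by r⁷.
16.58 ÷ 1.610⁷ = 16.58 ÷ 28.04020 ≈ 0.591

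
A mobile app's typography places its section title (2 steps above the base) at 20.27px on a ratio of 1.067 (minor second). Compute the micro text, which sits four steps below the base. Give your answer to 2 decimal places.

13.74px

20.27 ÷ 1.067⁶ = 20.27 ÷ 1.47566 ≈ 13.736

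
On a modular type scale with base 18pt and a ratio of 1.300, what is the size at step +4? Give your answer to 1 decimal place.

A modular type scale is a geometric sequence: sizeₙ = base × rⁿ.
18.0 × 1.300⁴ = 18.0 × 2.85610 ≈ 51.41

51.4pt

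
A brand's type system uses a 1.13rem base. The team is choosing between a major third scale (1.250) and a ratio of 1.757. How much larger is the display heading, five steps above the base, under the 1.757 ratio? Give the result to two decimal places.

Major third: 1.13 × 1.250⁵ = 3.4485rem
At 1.757: 1.13 × 1.757⁵ = 18.9207rem
Difference: 18.9207 − 3.4485 = 15.4722rem

15.47rem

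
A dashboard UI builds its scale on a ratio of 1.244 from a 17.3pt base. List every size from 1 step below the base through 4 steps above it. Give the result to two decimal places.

13.91pt, 17.30pt, 21.52pt, 26.77pt, 33.30pt, 41.43pt

Step -1: 17.3 ÷ 1.244 = 13.91
Step 0: 17.3pt
Step 1: 17.3 × 1.244 = 21.52
Step 2: 17.3 × 1.244² = 26.77
Step 3: 17.3 × 1.244³ = 33.30
Step 4: 17.3 × 1.244⁴ = 41.43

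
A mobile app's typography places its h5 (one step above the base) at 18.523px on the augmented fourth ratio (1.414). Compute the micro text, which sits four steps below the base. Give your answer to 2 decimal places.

The gap is -4 − (1) = -5 steps, so the factor is 1.414^-5.
18.523 ÷ 1.414⁵ = 18.523 ÷ 5.65258 ≈ 3.277

3.28px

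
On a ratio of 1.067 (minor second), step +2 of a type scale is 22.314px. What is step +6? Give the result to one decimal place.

The gap is 6 − (2) = 4 steps, so the factor is 1.067^4.
22.314 × 1.067⁴ = 22.314 × 1.29616 ≈ 28.922

28.9px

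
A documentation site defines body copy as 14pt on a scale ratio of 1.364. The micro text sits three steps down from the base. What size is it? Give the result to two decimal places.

14.0 ÷ 1.364³ = 14.0 ÷ 2.53772 ≈ 5.52

5.52pt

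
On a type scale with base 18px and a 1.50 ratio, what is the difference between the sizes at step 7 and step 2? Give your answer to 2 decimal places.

267.05px

Step 2: 18.0 × 1.50² = 40.5000px
Step 7: 18.0 × 1.50⁷ = 307.5469px
Difference: 307.5469 − 40.5000 = 267.0469px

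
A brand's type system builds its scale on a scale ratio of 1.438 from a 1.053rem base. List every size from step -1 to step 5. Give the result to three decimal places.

Step -1: 1.053 ÷ 1.438 = 0.732
Step 0: 1.053rem
Step 1: 1.053 × 1.438 = 1.514
Step 2: 1.053 × 1.438² = 2.177
Step 3: 1.053 × 1.438³ = 3.131
Step 4: 1.053 × 1.438⁴ = 4.503
Step 5: 1.053 × 1.438⁵ = 6.475

0.732rem, 1.053rem, 1.514rem, 2.177rem, 3.131rem, 4.503rem, 6.475rem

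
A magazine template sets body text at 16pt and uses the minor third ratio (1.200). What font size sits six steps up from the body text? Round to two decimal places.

16.0 × 1.200⁶ = 16.0 × 2.98598 ≈ 47.78

47.78pt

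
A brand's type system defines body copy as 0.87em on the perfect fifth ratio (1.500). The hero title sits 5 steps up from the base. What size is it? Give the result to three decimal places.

6.607em

0.87 × 1.500⁵ = 0.87 × 7.59375 ≈ 6.607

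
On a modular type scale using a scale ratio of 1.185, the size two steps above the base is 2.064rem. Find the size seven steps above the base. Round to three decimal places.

4.823rem

The gap is 7 − (2) = 5 steps, so the factor is 1.185^5.
2.064 × 1.185⁵ = 2.064 × 2.33664 ≈ 4.823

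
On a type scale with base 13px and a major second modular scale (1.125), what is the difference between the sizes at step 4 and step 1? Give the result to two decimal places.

Step 1: 13.0 × 1.125 = 14.6250px
Step 4: 13.0 × 1.125⁴ = 20.8235px
Difference: 20.8235 − 14.6250 = 6.1985px

6.20px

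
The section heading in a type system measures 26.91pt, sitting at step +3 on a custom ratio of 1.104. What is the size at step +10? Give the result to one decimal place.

53.8pt

Moving from step +3 to step +10 is 7 steps up, so multiply by r⁷.
26.91 × 1.104⁷ = 26.91 × 1.99887 ≈ 53.789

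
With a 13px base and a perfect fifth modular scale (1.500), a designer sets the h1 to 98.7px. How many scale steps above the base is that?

5

1.500ⁿ = 98.7 / 13 = 7.5923
n = ln(7.5923) / ln(1.500) = 2.0271 / 0.4055 ≈ 5.00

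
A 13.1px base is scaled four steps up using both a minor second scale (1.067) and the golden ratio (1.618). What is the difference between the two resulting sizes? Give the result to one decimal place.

Minor second: 13.1 × 1.067⁴ = 16.980px
Golden ratio: 13.1 × 1.618⁴ = 89.781px
Difference: 89.781 − 16.980 = 72.801px

72.8px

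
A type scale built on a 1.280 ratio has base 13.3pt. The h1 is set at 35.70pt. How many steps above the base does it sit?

1.280ⁿ = 35.70 / 13.3 = 2.6842
n = ln(2.6842) / ln(1.280) = 0.9874 / 0.2469 ≈ 4.00

4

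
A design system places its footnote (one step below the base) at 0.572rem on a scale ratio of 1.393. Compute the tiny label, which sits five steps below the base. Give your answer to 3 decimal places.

0.152rem

The gap is -5 − (-1) = -4 steps, so the factor is 1.393^-4.
0.572 ÷ 1.393⁴ = 0.572 ÷ 3.76534 ≈ 0.152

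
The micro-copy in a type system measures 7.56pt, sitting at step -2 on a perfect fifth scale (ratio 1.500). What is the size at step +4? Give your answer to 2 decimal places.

7.56 × 1.500⁶ = 7.56 × 11.39062 ≈ 86.113

86.11pt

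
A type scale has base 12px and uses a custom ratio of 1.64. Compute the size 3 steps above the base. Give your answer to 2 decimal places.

A modular type scale is a geometric sequence: sizeₙ = base × rⁿ.
12.0 × 1.64³ = 12.0 × 4.41094 ≈ 52.93

52.93px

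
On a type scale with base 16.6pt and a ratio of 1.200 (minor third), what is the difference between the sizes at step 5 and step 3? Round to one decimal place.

Step 3: 16.6 × 1.200³ = 28.685pt
Step 5: 16.6 × 1.200⁵ = 41.306pt
Difference: 41.306 − 28.685 = 12.621pt

12.6pt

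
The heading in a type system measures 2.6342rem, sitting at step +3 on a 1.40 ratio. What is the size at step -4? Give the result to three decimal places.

0.250rem

2.6342 ÷ 1.40⁷ = 2.6342 ÷ 10.54135 ≈ 0.250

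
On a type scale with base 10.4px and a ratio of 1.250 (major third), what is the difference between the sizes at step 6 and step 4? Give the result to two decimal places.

14.28px

Step 4: 10.4 × 1.250⁴ = 25.3906px
Step 6: 10.4 × 1.250⁶ = 39.6729px
Difference: 39.6729 − 25.3906 = 14.2823px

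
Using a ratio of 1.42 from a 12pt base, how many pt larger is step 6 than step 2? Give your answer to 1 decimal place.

74.2pt

Step 2: 12.0 × 1.42² = 24.197pt
Step 6: 12.0 × 1.42⁶ = 98.381pt
Difference: 98.381 − 24.197 = 74.184pt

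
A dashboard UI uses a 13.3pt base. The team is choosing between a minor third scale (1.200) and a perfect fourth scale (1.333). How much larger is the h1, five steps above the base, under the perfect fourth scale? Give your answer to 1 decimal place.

Minor third: 13.3 × 1.200⁵ = 33.095pt
Perfect fourth: 13.3 × 1.333⁵ = 55.976pt
Difference: 55.976 − 33.095 = 22.881pt

22.9pt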